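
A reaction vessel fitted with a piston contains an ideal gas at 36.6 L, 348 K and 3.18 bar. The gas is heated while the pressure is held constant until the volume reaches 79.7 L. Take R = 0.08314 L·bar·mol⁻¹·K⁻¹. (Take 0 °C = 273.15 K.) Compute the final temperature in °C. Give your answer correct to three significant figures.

Isobaric, so V/T is constant: P₂ = P₁; T₂ = T₁·(V₂/V₁) = 757.8 K.

T₂ ≈ 485 °C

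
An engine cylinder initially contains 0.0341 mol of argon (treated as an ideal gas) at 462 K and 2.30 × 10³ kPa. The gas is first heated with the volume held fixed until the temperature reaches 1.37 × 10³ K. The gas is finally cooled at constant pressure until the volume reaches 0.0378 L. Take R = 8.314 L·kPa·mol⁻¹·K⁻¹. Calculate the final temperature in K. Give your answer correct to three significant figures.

From PV = nRT: V₁ = nRT₁/P₁ = 0.05695 L.
Isochoric, so P/T is constant: V₂ = V₁; P₂ = P₁·(T₂/T₁) = 6820 kPa.
P constant ⇒ V ∝ T: P₃ = P₂; T₃ = T₂·(V₃/V₂) = 909.4 K.

T₃ ≈ 909 K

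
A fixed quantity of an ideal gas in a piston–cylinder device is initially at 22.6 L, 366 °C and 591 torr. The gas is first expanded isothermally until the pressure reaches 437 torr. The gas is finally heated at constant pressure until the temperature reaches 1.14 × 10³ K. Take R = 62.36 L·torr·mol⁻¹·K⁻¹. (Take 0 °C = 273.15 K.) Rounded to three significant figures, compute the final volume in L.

Convert: T₁ = 639.1 K.
T constant ⇒ Boyle's law P V = const: T₂ = T₁; V₂ = V₁·(P₁/P₂) = 30.56 L.
P constant ⇒ V ∝ T: P₃ = P₂; V₃ = V₂·(T₃/T₂) = 54.52 L.

V₃ ≈ 54.5 L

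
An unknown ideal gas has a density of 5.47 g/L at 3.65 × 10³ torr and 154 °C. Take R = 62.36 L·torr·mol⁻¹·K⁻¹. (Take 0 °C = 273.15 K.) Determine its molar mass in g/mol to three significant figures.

M ≈ 39.9 g/mol

ρ = PM/(RT) ⇒ M = ρRT/P = (5.47 × 62.36 × 427.1) / 3.65e+03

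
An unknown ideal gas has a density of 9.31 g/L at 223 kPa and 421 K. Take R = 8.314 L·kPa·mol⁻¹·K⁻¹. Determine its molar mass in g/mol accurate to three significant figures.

ρ = PM/(RT) ⇒ M = ρRT/P = (9.31 × 8.314 × 421.0) / 223

M ≈ 146 g/mol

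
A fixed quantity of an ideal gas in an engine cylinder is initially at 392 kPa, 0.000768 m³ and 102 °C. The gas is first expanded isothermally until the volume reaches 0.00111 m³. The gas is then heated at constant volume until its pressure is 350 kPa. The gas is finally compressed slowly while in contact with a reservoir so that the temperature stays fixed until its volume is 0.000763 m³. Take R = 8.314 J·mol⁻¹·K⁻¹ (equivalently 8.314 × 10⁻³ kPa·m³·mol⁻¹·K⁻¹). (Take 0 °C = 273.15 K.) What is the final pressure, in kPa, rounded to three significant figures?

Convert: T₁ = 375.1 K.
Isothermal, so P V is constant: T₂ = T₁; P₂ = P₁·(V₁/V₂) = 271.2 kPa.
Isochoric, so P/T is constant: V₃ = V₂; T₃ = T₂·(P₃/P₂) = 484.1 K.
T constant ⇒ Boyle's law P V = const: T₄ = T₃; P₄ = P₃·(V₃/V₄) = 509.2 kPa.

P₄ ≈ 509 kPa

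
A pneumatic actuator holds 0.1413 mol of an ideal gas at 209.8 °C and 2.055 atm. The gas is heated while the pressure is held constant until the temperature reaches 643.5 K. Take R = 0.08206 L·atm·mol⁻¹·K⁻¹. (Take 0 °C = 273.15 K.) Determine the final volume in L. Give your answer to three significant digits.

Convert: T₁ = 482.9 K.
From PV = nRT: V₁ = nRT₁/P₁ = 2.725 L.
P constant ⇒ V ∝ T: P₂ = P₁; V₂ = V₁·(T₂/T₁) = 3.631 L.

V₂ ≈ 3.63 L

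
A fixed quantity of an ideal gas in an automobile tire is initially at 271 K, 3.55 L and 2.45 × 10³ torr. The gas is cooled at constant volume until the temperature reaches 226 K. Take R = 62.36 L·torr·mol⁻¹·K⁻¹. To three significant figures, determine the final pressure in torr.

V constant ⇒ P ∝ T: V₂ = V₁; P₂ = P₁·(T₂/T₁) = 2043 torr.

P₂ ≈ 2.04e+03 torr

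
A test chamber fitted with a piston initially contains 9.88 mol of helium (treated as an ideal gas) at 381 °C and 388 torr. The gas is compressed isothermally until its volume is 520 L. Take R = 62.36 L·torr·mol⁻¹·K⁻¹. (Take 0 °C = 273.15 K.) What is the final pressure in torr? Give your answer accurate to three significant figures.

Convert: T₁ = 654.1 K.
From PV = nRT: V₁ = nRT₁/P₁ = 1039 L.
Isothermal, so P V is constant: T₂ = T₁; P₂ = P₁·(V₁/V₂) = 775.1 torr.

P₂ ≈ 775 torr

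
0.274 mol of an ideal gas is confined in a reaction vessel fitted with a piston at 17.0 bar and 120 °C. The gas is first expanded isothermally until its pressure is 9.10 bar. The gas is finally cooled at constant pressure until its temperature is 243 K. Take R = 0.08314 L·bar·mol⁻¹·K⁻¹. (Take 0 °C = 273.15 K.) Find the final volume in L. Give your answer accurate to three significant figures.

V₃ ≈ 0.608 L

Convert: T₁ = 393.1 K.
From PV = nRT: V₁ = nRT₁/P₁ = 0.5268 L.
T constant ⇒ Boyle's law P V = const: T₂ = T₁; V₂ = V₁·(P₁/P₂) = 0.9842 L.
P constant ⇒ V ∝ T: P₃ = P₂; V₃ = V₂·(T₃/T₂) = 0.6083 L.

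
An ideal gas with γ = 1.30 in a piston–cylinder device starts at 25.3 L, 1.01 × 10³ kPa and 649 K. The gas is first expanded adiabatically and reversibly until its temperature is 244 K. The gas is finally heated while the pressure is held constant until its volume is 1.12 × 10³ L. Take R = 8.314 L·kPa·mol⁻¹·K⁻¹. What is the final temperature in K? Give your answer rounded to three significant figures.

T₃ ≈ 414 K

Adiabatic (γ = 1.30), T V^(γ−1) and P V^γ constant: P₂ = P₁·(T₂/T₁)^(γ/(γ−1)) = 14.56 kPa; V₂ = V₁·(T₁/T₂)^(1/(γ−1)) = 659.6 L.
Isobaric, so V/T is constant: P₃ = P₂; T₃ = T₂·(V₃/V₂) = 414.3 K.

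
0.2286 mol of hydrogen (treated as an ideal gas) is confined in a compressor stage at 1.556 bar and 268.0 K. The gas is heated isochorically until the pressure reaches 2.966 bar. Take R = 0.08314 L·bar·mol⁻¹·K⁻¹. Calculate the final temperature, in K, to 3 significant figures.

T₂ ≈ 511 K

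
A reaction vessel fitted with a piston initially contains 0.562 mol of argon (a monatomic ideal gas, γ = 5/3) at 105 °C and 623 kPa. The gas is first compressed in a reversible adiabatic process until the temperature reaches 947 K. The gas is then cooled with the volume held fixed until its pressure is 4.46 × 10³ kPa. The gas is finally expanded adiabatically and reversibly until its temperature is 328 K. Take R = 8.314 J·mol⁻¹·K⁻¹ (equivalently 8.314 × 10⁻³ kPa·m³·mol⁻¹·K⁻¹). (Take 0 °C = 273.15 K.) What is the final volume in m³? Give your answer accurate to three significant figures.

Convert: T₁ = 378.1 K.
From PV = nRT: V₁ = nRT₁/P₁ = 0.002836 m³.
Reversible adiabatic, γ = 5/3: P₂ = P₁·(T₂/T₁)^(γ/(γ−1)) = 6183 kPa; V₂ = V₁·(T₁/T₂)^(1/(γ−1)) = 0.0007156 m³.
V constant ⇒ P ∝ T: V₃ = V₂; T₃ = T₂·(P₃/P₂) = 683.1 K.
Adiabatic (γ = 5/3), T V^(γ−1) and P V^γ constant: P₄ = P₃·(T₄/T₃)^(γ/(γ−1)) = 712.5 kPa; V₄ = V₃·(T₃/T₄)^(1/(γ−1)) = 0.002151 m³.

V₄ ≈ 0.00215 m³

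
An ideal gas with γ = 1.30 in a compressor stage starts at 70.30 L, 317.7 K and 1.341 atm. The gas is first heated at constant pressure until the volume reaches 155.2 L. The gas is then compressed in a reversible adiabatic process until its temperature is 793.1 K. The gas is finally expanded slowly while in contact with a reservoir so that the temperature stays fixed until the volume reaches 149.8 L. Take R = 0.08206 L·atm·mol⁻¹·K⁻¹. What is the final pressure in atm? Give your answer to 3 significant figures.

P₄ ≈ 1.57 atm

P constant ⇒ V ∝ T: P₂ = P₁; T₂ = T₁·(V₂/V₁) = 701.4 K.
Reversible adiabatic, γ = 1.30: P₃ = P₂·(T₃/T₂)^(γ/(γ−1)) = 2.284 atm; V₃ = V₂·(T₂/T₃)^(1/(γ−1)) = 103.0 L.
Isothermal, so P V is constant: T₄ = T₃; P₄ = P₃·(V₃/V₄) = 1.571 atm.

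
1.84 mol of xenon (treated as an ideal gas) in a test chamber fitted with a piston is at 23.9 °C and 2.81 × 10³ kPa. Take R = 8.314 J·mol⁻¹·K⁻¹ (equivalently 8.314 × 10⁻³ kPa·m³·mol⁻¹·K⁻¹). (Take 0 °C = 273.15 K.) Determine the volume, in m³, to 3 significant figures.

V ≈ 0.00162 m³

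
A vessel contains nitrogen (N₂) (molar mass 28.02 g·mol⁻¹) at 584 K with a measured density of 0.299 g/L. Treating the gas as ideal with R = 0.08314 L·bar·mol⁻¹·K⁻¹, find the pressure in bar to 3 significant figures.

ρ = PM/(RT) ⇒ P = ρRT/M = (0.299 × 0.08314 × 584.0) / 28.02

P ≈ 0.518 bar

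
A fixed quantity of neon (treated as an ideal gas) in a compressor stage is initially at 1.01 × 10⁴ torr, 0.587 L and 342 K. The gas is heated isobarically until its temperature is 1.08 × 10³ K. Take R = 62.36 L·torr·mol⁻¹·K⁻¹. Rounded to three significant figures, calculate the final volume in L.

V₂ ≈ 1.85 L

Isobaric, so V/T is constant: P₂ = P₁; V₂ = V₁·(T₂/T₁) = 1.854 L.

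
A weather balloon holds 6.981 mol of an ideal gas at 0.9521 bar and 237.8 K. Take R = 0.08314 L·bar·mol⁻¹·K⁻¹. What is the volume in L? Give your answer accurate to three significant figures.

V ≈ 145 L

PV = nRT ⇒ V = nRT/P = (6.981 × 0.08314 × 237.8) / 0.9521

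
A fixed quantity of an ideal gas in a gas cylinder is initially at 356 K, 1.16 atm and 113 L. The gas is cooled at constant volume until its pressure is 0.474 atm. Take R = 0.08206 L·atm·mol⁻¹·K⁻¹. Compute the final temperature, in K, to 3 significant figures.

T₂ ≈ 145 K

V constant ⇒ P ∝ T: V₂ = V₁; T₂ = T₁·(P₂/P₁) = 145.5 K.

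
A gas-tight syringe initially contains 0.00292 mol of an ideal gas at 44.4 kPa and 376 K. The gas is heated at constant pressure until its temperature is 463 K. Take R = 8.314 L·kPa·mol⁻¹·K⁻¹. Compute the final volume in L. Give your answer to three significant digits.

From PV = nRT: V₁ = nRT₁/P₁ = 0.2056 L.
Isobaric, so V/T is constant: P₂ = P₁; V₂ = V₁·(T₂/T₁) = 0.2532 L.

V₂ ≈ 0.253 L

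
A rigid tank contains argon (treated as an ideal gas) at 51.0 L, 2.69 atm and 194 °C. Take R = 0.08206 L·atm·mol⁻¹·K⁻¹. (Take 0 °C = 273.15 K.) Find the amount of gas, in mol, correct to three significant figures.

Convert: T = 467.15 K.
PV = nRT ⇒ n = PV/(RT) = (2.69 × 51.0) / (0.08206 × 467.15)

n ≈ 3.58 mol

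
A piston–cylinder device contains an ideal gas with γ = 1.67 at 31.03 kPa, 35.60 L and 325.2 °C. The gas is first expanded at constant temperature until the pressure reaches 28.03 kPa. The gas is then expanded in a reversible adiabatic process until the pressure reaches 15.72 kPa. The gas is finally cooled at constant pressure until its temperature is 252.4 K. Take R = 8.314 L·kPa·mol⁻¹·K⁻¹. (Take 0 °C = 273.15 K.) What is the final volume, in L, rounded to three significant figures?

V₄ ≈ 29.6 L

Convert: T₁ = 598.3 K.
T constant ⇒ Boyle's law P V = const: T₂ = T₁; V₂ = V₁·(P₁/P₂) = 39.41 L.
Adiabatic (γ = 1.67), T V^(γ−1) and P V^γ constant: T₃ = T₂·(P₃/P₂)^((γ−1)/γ) = 474.4 K; V₃ = V₂·(P₂/P₃)^(1/γ) = 55.72 L.
Isobaric, so V/T is constant: P₄ = P₃; V₄ = V₃·(T₄/T₃) = 29.64 L.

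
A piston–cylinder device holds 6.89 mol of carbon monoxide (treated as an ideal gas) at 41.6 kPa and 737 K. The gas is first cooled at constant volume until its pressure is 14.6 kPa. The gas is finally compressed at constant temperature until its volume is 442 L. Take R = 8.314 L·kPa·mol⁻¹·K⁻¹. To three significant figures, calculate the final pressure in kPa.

P₃ ≈ 33.5 kPa

From PV = nRT: V₁ = nRT₁/P₁ = 1015 L.
V constant ⇒ P ∝ T: V₂ = V₁; T₂ = T₁·(P₂/P₁) = 258.7 K.
Isothermal, so P V is constant: T₃ = T₂; P₃ = P₂·(V₂/V₃) = 33.52 kPa.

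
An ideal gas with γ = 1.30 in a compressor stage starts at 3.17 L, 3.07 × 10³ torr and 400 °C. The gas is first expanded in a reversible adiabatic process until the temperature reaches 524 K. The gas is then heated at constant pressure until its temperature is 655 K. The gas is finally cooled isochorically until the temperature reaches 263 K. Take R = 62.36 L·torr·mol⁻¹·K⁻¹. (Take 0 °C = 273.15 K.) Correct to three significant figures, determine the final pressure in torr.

P₄ ≈ 416 torr

Convert: T₁ = 673.1 K.
Adiabatic (γ = 1.30), T V^(γ−1) and P V^γ constant: P₂ = P₁·(T₂/T₁)^(γ/(γ−1)) = 1037 torr; V₂ = V₁·(T₁/T₂)^(1/(γ−1)) = 7.306 L.
P constant ⇒ V ∝ T: P₃ = P₂; V₃ = V₂·(T₃/T₂) = 9.132 L.
V constant ⇒ P ∝ T: V₄ = V₃; P₄ = P₃·(T₄/T₃) = 416.4 torr.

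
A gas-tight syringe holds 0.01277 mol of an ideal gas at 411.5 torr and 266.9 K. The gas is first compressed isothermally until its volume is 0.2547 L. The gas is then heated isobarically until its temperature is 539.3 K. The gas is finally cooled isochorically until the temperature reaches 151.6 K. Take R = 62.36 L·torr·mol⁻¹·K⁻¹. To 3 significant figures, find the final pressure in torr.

P₄ ≈ 235 torr

From PV = nRT: V₁ = nRT₁/P₁ = 0.5165 L.
T constant ⇒ Boyle's law P V = const: T₂ = T₁; P₂ = P₁·(V₁/V₂) = 834.5 torr.
P constant ⇒ V ∝ T: P₃ = P₂; V₃ = V₂·(T₃/T₂) = 0.5146 L.
Isochoric, so P/T is constant: V₄ = V₃; P₄ = P₃·(T₄/T₃) = 234.6 torr.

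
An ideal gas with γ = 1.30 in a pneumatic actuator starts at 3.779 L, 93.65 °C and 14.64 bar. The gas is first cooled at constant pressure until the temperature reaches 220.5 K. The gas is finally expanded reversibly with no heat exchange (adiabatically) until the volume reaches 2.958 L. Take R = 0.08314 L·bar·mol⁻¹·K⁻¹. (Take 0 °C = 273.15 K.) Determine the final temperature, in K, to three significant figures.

Convert: T₁ = 366.8 K.
Isobaric, so V/T is constant: P₂ = P₁; V₂ = V₁·(T₂/T₁) = 2.272 L.
Reversible adiabatic, γ = 1.30: T₃ = T₂·(V₂/V₃)^(γ−1) = 203.7 K; P₃ = P₂·(V₂/V₃)^γ = 10.39 bar.

T₃ ≈ 204 K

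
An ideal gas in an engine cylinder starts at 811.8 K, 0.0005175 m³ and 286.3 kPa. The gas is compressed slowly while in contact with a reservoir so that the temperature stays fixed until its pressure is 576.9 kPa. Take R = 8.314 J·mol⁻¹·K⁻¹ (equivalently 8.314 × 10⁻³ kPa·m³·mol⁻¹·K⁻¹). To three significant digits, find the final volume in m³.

Isothermal, so P V is constant: T₂ = T₁; V₂ = V₁·(P₁/P₂) = 0.0002568 m³.

V₂ ≈ 0.000257 m³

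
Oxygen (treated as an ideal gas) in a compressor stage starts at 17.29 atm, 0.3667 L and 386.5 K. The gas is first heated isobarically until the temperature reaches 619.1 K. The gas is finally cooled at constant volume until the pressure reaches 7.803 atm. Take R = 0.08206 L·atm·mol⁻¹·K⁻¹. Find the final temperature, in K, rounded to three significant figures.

T₃ ≈ 279 K

P constant ⇒ V ∝ T: P₂ = P₁; V₂ = V₁·(T₂/T₁) = 0.5874 L.
Isochoric, so P/T is constant: V₃ = V₂; T₃ = T₂·(P₃/P₂) = 279.4 K.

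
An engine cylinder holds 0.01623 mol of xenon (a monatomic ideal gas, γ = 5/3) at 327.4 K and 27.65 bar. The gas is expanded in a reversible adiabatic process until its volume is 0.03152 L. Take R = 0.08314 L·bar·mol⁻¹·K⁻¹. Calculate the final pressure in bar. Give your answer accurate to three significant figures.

P₂ ≈ 8.91 bar

From PV = nRT: V₁ = nRT₁/P₁ = 0.01598 L.
Adiabatic (γ = 5/3), T V^(γ−1) and P V^γ constant: T₂ = T₁·(V₁/V₂)^(γ−1) = 208.1 K; P₂ = P₁·(V₁/V₂)^γ = 8.911 bar.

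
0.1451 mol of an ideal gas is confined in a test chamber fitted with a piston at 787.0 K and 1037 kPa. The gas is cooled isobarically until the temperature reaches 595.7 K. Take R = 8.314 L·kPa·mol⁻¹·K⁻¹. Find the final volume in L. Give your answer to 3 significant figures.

V₂ ≈ 0.693 L

From PV = nRT: V₁ = nRT₁/P₁ = 0.9155 L.
Isobaric, so V/T is constant: P₂ = P₁; V₂ = V₁·(T₂/T₁) = 0.6930 L.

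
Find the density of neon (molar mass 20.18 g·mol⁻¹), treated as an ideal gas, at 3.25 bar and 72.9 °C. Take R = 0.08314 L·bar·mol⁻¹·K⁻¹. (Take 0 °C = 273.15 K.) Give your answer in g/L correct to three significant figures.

ρ ≈ 2.28 g/L

ρ = PM/(RT) = (3.25 × 20.18) / (0.08314 × 346.0)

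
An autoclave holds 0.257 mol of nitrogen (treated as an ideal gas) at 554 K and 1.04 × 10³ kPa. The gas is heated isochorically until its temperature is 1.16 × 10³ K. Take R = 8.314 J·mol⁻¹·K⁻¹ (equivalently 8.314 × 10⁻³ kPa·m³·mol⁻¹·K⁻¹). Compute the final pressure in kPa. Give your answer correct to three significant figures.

From PV = nRT: V₁ = nRT₁/P₁ = 0.001138 m³.
V constant ⇒ P ∝ T: V₂ = V₁; P₂ = P₁·(T₂/T₁) = 2178 kPa.

P₂ ≈ 2.18e+03 kPa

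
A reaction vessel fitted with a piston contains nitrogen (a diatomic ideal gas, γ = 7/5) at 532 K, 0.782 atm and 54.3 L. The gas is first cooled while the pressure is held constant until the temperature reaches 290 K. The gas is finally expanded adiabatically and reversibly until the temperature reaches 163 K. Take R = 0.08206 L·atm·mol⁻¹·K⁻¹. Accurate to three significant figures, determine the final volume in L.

V₃ ≈ 125 L

P constant ⇒ V ∝ T: P₂ = P₁; V₂ = V₁·(T₂/T₁) = 29.60 L.
Adiabatic (γ = 7/5), T V^(γ−1) and P V^γ constant: P₃ = P₂·(T₃/T₂)^(γ/(γ−1)) = 0.1041 atm; V₃ = V₂·(T₂/T₃)^(1/(γ−1)) = 125.0 L.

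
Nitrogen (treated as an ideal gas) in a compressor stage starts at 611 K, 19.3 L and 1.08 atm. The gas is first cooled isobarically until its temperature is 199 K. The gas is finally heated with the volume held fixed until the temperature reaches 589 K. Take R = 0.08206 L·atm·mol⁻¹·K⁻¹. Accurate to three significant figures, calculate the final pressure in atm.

P₃ ≈ 3.20 atm

P constant ⇒ V ∝ T: P₂ = P₁; V₂ = V₁·(T₂/T₁) = 6.286 L.
V constant ⇒ P ∝ T: V₃ = V₂; P₃ = P₂·(T₃/T₂) = 3.197 atm.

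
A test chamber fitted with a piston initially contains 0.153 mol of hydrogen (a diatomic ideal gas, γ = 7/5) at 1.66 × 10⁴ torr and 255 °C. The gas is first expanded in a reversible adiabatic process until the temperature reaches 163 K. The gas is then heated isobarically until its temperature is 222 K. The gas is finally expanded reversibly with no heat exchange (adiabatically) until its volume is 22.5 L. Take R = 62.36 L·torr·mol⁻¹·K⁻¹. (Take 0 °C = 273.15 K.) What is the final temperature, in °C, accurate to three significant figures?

Convert: T₁ = 528.1 K.
From PV = nRT: V₁ = nRT₁/P₁ = 0.3036 L.
Reversible adiabatic, γ = 7/5: P₂ = P₁·(T₂/T₁)^(γ/(γ−1)) = 271.1 torr; V₂ = V₁·(T₁/T₂)^(1/(γ−1)) = 5.737 L.
Isobaric, so V/T is constant: P₃ = P₂; V₃ = V₂·(T₃/T₂) = 7.813 L.
Adiabatic (γ = 7/5), T V^(γ−1) and P V^γ constant: T₄ = T₃·(V₃/V₄)^(γ−1) = 145.4 K; P₄ = P₃·(V₃/V₄)^γ = 61.66 torr.

T₄ ≈ -128 °C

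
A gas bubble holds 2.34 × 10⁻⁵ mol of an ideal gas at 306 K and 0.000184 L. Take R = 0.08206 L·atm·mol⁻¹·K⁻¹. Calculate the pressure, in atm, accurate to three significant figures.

PV = nRT ⇒ P = nRT/V = (2.34e-05 × 0.08206 × 306) / 0.000184

P ≈ 3.19 atm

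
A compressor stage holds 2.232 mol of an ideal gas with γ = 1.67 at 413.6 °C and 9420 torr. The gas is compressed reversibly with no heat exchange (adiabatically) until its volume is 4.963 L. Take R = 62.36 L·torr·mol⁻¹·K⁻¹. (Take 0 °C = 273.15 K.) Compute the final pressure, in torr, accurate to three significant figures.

P₂ ≈ 3.11e+04 torr

Convert: T₁ = 686.8 K.
From PV = nRT: V₁ = nRT₁/P₁ = 10.15 L.
Reversible adiabatic, γ = 1.67: T₂ = T₁·(V₁/V₂)^(γ−1) = 1109 K; P₂ = P₁·(V₁/V₂)^γ = 3.110e+04 torr.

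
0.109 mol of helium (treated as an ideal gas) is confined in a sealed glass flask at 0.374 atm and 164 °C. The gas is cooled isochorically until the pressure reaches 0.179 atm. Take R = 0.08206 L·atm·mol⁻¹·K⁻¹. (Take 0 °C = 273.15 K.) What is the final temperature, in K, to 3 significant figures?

T₂ ≈ 209 K

Convert: T₁ = 437.1 K.
From PV = nRT: V₁ = nRT₁/P₁ = 10.45 L.
V constant ⇒ P ∝ T: V₂ = V₁; T₂ = T₁·(P₂/P₁) = 209.2 K.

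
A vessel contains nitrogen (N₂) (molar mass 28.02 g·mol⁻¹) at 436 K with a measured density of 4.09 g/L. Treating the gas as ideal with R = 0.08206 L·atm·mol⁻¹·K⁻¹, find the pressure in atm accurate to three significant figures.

ρ = PM/(RT) ⇒ P = ρRT/M = (4.09 × 0.08206 × 436.0) / 28.02

P ≈ 5.22 atm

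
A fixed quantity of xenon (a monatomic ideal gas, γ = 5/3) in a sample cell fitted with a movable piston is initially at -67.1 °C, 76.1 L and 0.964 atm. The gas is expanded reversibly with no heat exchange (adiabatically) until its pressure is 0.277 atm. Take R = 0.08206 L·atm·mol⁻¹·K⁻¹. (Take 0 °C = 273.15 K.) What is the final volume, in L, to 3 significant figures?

V₂ ≈ 161 L

Convert: T₁ = 206.0 K.
Adiabatic (γ = 5/3), T V^(γ−1) and P V^γ constant: T₂ = T₁·(P₂/P₁)^((γ−1)/γ) = 125.1 K; V₂ = V₁·(P₁/P₂)^(1/γ) = 160.8 L.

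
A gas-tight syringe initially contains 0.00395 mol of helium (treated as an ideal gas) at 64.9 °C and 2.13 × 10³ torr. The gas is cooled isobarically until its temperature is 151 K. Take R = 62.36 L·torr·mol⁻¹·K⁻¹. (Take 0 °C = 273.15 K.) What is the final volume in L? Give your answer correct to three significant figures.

Convert: T₁ = 338.0 K.
From PV = nRT: V₁ = nRT₁/P₁ = 0.03909 L.
Isobaric, so V/T is constant: P₂ = P₁; V₂ = V₁·(T₂/T₁) = 0.01746 L.

V₂ ≈ 0.0175 L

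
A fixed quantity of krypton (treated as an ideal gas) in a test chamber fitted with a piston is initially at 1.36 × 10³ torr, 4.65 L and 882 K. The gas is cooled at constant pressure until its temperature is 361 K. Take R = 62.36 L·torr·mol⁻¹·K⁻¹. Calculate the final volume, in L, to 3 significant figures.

P constant ⇒ V ∝ T: P₂ = P₁; V₂ = V₁·(T₂/T₁) = 1.903 L.

V₂ ≈ 1.90 L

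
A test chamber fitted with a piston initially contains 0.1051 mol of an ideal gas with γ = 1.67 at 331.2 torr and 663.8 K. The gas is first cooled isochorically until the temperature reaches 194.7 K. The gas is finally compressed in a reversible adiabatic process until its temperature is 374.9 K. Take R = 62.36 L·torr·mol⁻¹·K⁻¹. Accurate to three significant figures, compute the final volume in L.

From PV = nRT: V₁ = nRT₁/P₁ = 13.14 L.
Isochoric, so P/T is constant: V₂ = V₁; P₂ = P₁·(T₂/T₁) = 97.14 torr.
Reversible adiabatic, γ = 1.67: P₃ = P₂·(T₃/T₂)^(γ/(γ−1)) = 497.4 torr; V₃ = V₂·(T₂/T₃)^(1/(γ−1)) = 4.940 L.

V₃ ≈ 4.94 L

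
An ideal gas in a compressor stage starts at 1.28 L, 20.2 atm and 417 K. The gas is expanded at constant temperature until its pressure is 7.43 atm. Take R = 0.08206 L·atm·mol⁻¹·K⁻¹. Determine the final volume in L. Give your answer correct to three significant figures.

V₂ ≈ 3.48 L

T constant ⇒ Boyle's law P V = const: T₂ = T₁; V₂ = V₁·(P₁/P₂) = 3.480 L.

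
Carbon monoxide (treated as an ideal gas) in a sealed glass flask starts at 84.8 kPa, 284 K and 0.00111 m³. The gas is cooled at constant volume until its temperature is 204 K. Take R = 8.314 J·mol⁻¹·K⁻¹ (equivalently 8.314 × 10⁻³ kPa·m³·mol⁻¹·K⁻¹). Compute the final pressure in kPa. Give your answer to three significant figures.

P₂ ≈ 60.9 kPa

Isochoric, so P/T is constant: V₂ = V₁; P₂ = P₁·(T₂/T₁) = 60.91 kPa.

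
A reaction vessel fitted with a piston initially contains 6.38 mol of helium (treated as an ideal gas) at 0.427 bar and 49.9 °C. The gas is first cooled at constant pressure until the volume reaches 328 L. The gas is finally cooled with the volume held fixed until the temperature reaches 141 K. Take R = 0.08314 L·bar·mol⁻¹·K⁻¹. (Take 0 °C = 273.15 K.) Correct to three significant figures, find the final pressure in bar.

Convert: T₁ = 323.0 K.
From PV = nRT: V₁ = nRT₁/P₁ = 401.3 L.
Isobaric, so V/T is constant: P₂ = P₁; T₂ = T₁·(V₂/V₁) = 264.0 K.
Isochoric, so P/T is constant: V₃ = V₂; P₃ = P₂·(T₃/T₂) = 0.2280 bar.

P₃ ≈ 0.228 bar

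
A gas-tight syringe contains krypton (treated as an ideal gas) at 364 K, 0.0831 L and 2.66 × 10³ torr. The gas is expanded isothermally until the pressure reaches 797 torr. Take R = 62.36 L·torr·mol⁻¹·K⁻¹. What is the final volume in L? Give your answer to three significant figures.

V₂ ≈ 0.277 L

T constant ⇒ Boyle's law P V = const: T₂ = T₁; V₂ = V₁·(P₁/P₂) = 0.2773 L.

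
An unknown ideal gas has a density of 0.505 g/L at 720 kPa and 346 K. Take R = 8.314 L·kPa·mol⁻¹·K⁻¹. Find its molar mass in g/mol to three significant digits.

M ≈ 2.02 g/mol

ρ = PM/(RT) ⇒ M = ρRT/P = (0.505 × 8.314 × 346.0) / 720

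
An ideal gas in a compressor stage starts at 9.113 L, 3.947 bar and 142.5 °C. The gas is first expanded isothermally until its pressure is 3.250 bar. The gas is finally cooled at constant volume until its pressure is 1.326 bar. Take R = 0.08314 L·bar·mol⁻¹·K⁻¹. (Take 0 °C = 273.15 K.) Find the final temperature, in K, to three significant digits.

T₃ ≈ 170 K

Convert: T₁ = 415.6 K.
Isothermal, so P V is constant: T₂ = T₁; V₂ = V₁·(P₁/P₂) = 11.07 L.
V constant ⇒ P ∝ T: V₃ = V₂; T₃ = T₂·(P₃/P₂) = 169.6 K.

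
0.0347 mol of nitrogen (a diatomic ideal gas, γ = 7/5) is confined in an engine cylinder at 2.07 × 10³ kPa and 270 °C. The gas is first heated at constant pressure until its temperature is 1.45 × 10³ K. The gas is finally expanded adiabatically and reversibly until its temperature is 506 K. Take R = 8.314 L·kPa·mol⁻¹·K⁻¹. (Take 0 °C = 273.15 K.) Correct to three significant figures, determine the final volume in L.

Convert: T₁ = 543.1 K.
From PV = nRT: V₁ = nRT₁/P₁ = 0.07570 L.
P constant ⇒ V ∝ T: P₂ = P₁; V₂ = V₁·(T₂/T₁) = 0.2021 L.
Adiabatic (γ = 7/5), T V^(γ−1) and P V^γ constant: P₃ = P₂·(T₃/T₂)^(γ/(γ−1)) = 51.96 kPa; V₃ = V₂·(T₂/T₃)^(1/(γ−1)) = 2.809 L.

V₃ ≈ 2.81 L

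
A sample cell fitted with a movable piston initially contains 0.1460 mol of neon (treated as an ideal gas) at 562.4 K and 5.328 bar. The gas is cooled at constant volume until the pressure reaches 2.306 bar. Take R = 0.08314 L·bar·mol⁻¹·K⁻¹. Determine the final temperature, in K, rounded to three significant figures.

T₂ ≈ 243 K

From PV = nRT: V₁ = nRT₁/P₁ = 1.281 L.
Isochoric, so P/T is constant: V₂ = V₁; T₂ = T₁·(P₂/P₁) = 243.4 K.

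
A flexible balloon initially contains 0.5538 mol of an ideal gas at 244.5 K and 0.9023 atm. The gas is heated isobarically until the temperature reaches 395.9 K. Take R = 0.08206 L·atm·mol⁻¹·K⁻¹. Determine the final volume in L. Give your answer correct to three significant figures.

V₂ ≈ 19.9 L

From PV = nRT: V₁ = nRT₁/P₁ = 12.31 L.
P constant ⇒ V ∝ T: P₂ = P₁; V₂ = V₁·(T₂/T₁) = 19.94 L.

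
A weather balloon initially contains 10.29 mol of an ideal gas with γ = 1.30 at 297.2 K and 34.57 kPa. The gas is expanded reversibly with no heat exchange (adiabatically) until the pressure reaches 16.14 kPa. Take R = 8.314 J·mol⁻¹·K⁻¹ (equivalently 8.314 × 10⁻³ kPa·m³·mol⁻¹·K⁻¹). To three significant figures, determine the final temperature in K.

From PV = nRT: V₁ = nRT₁/P₁ = 0.7355 m³.
Reversible adiabatic, γ = 1.30: T₂ = T₁·(P₂/P₁)^((γ−1)/γ) = 249.3 K; V₂ = V₁·(P₁/P₂)^(1/γ) = 1.321 m³.

T₂ ≈ 249 K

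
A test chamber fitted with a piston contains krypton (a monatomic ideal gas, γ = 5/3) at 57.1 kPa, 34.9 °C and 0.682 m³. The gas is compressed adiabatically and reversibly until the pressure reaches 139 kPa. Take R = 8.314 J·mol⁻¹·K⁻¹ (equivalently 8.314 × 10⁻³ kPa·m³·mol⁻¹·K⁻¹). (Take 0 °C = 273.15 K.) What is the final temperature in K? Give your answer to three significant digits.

Convert: T₁ = 308.0 K.
Reversible adiabatic, γ = 5/3: T₂ = T₁·(P₂/P₁)^((γ−1)/γ) = 439.7 K; V₂ = V₁·(P₁/P₂)^(1/γ) = 0.3999 m³.

T₂ ≈ 440 K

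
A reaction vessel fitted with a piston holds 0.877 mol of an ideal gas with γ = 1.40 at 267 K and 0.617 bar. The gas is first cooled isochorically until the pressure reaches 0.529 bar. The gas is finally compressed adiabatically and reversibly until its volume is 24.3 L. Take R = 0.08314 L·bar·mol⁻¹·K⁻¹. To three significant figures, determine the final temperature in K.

T₃ ≈ 254 K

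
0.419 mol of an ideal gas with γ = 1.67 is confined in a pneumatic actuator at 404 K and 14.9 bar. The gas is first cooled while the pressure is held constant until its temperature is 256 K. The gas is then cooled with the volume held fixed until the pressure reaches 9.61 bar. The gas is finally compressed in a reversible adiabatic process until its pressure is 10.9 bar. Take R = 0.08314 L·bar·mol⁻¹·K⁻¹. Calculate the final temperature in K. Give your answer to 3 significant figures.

T₄ ≈ 174 K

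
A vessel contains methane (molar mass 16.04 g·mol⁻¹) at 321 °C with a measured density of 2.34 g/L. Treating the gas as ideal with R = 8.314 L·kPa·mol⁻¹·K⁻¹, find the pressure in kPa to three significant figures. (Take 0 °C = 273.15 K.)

P ≈ 721 kPa

ρ = PM/(RT) ⇒ P = ρRT/M = (2.34 × 8.314 × 594.1) / 16.04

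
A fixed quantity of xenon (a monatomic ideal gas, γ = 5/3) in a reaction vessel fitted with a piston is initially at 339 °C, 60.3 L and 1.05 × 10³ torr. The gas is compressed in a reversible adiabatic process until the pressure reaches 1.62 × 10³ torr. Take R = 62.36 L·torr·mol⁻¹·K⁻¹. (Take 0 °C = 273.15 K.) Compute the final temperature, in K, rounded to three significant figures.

T₂ ≈ 728 K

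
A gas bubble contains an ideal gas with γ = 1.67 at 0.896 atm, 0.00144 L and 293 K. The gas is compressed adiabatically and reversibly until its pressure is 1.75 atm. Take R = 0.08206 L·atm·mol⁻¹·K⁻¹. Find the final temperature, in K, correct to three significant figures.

Reversible adiabatic, γ = 1.67: T₂ = T₁·(P₂/P₁)^((γ−1)/γ) = 383.3 K; V₂ = V₁·(P₁/P₂)^(1/γ) = 0.0009644 L.

T₂ ≈ 383 K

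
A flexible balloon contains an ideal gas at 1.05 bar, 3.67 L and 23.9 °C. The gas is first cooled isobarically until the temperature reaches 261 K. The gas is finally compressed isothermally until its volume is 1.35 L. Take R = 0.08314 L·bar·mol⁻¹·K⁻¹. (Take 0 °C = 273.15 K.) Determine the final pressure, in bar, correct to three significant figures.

P₃ ≈ 2.51 bar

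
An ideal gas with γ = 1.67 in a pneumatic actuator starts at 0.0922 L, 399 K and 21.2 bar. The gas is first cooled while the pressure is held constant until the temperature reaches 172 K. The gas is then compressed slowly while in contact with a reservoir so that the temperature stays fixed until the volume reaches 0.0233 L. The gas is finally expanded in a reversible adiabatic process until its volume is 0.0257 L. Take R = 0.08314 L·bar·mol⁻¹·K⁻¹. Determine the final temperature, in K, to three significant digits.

Isobaric, so V/T is constant: P₂ = P₁; V₂ = V₁·(T₂/T₁) = 0.03975 L.
T constant ⇒ Boyle's law P V = const: T₃ = T₂; P₃ = P₂·(V₂/V₃) = 36.16 bar.
Reversible adiabatic, γ = 1.67: T₄ = T₃·(V₃/V₄)^(γ−1) = 161.1 K; P₄ = P₃·(V₃/V₄)^γ = 30.70 bar.

T₄ ≈ 161 K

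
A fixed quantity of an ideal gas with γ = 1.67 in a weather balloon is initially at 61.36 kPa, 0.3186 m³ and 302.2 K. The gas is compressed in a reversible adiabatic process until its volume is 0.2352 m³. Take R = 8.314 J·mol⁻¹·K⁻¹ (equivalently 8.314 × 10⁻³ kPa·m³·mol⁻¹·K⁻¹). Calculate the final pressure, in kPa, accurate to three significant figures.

P₂ ≈ 102 kPa

Reversible adiabatic, γ = 1.67: T₂ = T₁·(V₁/V₂)^(γ−1) = 370.3 K; P₂ = P₁·(V₁/V₂)^γ = 101.9 kPa.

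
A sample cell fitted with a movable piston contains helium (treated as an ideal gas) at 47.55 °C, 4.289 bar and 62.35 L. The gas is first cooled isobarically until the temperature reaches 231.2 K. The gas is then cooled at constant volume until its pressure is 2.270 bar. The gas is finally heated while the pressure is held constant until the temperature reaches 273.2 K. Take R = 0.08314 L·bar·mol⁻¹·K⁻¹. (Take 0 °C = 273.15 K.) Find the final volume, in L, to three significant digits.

V₄ ≈ 100 L

Convert: T₁ = 320.7 K.
Isobaric, so V/T is constant: P₂ = P₁; V₂ = V₁·(T₂/T₁) = 44.95 L.
Isochoric, so P/T is constant: V₃ = V₂; T₃ = T₂·(P₃/P₂) = 122.4 K.
P constant ⇒ V ∝ T: P₄ = P₃; V₄ = V₃·(T₄/T₃) = 100.4 L.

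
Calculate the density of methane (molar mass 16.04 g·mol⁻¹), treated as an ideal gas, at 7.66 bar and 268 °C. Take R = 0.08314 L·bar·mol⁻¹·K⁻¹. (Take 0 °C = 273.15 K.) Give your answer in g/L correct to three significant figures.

ρ ≈ 2.73 g/L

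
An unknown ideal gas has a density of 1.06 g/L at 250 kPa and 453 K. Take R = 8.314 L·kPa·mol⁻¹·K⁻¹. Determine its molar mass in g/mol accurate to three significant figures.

M ≈ 16.0 g/mol

ρ = PM/(RT) ⇒ M = ρRT/P = (1.06 × 8.314 × 453.0) / 250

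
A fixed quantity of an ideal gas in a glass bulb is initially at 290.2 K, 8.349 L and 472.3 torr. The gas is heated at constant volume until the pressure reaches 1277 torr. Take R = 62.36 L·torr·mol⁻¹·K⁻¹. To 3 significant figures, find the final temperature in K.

Isochoric, so P/T is constant: V₂ = V₁; T₂ = T₁·(P₂/P₁) = 784.6 K.

T₂ ≈ 785 K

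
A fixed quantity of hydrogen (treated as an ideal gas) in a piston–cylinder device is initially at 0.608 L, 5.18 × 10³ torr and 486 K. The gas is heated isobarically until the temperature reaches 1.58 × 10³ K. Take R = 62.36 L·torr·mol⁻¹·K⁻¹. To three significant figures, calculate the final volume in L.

P constant ⇒ V ∝ T: P₂ = P₁; V₂ = V₁·(T₂/T₁) = 1.977 L.

V₂ ≈ 1.98 L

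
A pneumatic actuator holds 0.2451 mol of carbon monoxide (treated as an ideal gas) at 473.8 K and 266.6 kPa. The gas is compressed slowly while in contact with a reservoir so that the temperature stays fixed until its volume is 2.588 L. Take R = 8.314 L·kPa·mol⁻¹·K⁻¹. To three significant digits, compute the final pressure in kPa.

P₂ ≈ 373 kPa

From PV = nRT: V₁ = nRT₁/P₁ = 3.621 L.
Isothermal, so P V is constant: T₂ = T₁; P₂ = P₁·(V₁/V₂) = 373.1 kPa.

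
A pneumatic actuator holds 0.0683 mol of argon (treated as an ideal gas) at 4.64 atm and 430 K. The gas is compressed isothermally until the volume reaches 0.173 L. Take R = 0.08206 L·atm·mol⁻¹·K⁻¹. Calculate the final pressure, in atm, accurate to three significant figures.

P₂ ≈ 13.9 atm

From PV = nRT: V₁ = nRT₁/P₁ = 0.5194 L.
T constant ⇒ Boyle's law P V = const: T₂ = T₁; P₂ = P₁·(V₁/V₂) = 13.93 atm.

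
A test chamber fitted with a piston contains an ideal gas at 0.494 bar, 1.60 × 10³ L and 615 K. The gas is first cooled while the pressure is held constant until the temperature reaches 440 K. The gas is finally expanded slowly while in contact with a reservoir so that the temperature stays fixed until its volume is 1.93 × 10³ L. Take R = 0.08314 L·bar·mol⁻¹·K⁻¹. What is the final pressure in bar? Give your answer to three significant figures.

Isobaric, so V/T is constant: P₂ = P₁; V₂ = V₁·(T₂/T₁) = 1145 L.
T constant ⇒ Boyle's law P V = const: T₃ = T₂; P₃ = P₂·(V₂/V₃) = 0.2930 bar.

P₃ ≈ 0.293 bar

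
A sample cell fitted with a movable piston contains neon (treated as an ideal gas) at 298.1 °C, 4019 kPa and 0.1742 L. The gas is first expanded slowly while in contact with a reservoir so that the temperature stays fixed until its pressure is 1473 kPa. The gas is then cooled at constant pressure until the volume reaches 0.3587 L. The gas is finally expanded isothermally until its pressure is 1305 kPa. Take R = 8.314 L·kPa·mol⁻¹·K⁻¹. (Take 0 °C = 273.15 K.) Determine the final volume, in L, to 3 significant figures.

Convert: T₁ = 571.2 K.
T constant ⇒ Boyle's law P V = const: T₂ = T₁; V₂ = V₁·(P₁/P₂) = 0.4753 L.
P constant ⇒ V ∝ T: P₃ = P₂; T₃ = T₂·(V₃/V₂) = 431.1 K.
T constant ⇒ Boyle's law P V = const: T₄ = T₃; V₄ = V₃·(P₃/P₄) = 0.4049 L.

V₄ ≈ 0.405 L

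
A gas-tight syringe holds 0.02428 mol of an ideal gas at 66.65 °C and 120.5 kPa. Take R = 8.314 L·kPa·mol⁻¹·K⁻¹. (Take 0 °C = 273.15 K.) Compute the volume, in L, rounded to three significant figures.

Convert: T = 339.80 K.
PV = nRT ⇒ V = nRT/P = (0.02428 × 8.314 × 339.80) / 120.5

V ≈ 0.569 L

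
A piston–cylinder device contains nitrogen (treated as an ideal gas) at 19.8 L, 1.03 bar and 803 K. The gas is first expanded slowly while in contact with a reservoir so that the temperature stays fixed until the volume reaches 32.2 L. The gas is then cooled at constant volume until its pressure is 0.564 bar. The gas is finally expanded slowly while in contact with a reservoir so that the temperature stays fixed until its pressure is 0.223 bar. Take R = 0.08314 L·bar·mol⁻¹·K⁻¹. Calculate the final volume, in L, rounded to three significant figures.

V₄ ≈ 81.4 L

Isothermal, so P V is constant: T₂ = T₁; P₂ = P₁·(V₁/V₂) = 0.6334 bar.
Isochoric, so P/T is constant: V₃ = V₂; T₃ = T₂·(P₃/P₂) = 715.1 K.
Isothermal, so P V is constant: T₄ = T₃; V₄ = V₃·(P₃/P₄) = 81.44 L.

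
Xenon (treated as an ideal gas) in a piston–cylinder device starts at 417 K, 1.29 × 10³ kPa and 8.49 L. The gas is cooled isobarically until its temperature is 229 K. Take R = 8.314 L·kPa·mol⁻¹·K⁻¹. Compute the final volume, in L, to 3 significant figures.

V₂ ≈ 4.66 L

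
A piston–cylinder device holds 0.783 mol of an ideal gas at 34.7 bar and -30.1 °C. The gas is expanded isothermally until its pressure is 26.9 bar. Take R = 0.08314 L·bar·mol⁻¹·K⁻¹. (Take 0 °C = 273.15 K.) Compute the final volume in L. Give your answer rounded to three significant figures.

V₂ ≈ 0.588 L

Convert: T₁ = 243.0 K.
From PV = nRT: V₁ = nRT₁/P₁ = 0.4560 L.
T constant ⇒ Boyle's law P V = const: T₂ = T₁; V₂ = V₁·(P₁/P₂) = 0.5882 L.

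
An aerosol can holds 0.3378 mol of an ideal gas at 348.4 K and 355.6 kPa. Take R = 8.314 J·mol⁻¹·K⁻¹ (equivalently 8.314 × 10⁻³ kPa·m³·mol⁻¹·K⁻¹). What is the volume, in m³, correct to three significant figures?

V ≈ 0.00275 m³

PV = nRT ⇒ V = nRT/P = (0.3378 × 8.314 × 10⁻³ × 348.4) / 355.6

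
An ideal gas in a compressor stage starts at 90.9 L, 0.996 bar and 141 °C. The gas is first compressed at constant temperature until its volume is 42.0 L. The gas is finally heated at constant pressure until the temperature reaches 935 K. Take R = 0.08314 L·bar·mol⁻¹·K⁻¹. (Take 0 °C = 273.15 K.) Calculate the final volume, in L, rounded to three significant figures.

Convert: T₁ = 414.1 K.
Isothermal, so P V is constant: T₂ = T₁; P₂ = P₁·(V₁/V₂) = 2.156 bar.
P constant ⇒ V ∝ T: P₃ = P₂; V₃ = V₂·(T₃/T₂) = 94.82 L.

V₃ ≈ 94.8 L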